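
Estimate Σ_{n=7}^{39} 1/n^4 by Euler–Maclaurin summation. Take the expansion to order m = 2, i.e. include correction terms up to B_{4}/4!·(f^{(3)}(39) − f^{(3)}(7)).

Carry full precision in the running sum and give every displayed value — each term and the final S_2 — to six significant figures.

Integral: ∫_7^39 1/x^4 dx = 0.000966198.
Boundary: ½(f(7) + f(39)) = ½(0.000416493 + 4.32257e-07) = 0.000208463.
Integral + boundary = 0.00117466.
k=1: B_{2}/(2)! × [f^{(1)}(39) − f^{(1)}(7)] = 1/12 × (-4.43340e-08 − (-0.000237996)) = 1.98293e-05.
Running total after k=1: 0.00119449.
k=2: B_{4}/(4)! × [f^{(3)}(39) − f^{(3)}(7)] = −1/720 × (-8.74438e-10 − (-0.000145712)) = -2.02376e-07.

S_2 ≈ 0.00119429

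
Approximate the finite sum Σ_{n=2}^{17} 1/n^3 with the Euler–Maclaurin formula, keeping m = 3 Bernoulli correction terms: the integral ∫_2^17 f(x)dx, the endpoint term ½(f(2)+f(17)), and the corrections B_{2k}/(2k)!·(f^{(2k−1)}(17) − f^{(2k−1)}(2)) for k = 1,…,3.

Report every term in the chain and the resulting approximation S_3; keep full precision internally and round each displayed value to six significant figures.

S_3 ≈ 0.200517

The integral term ∫_2^17 1/x^3 dx = 0.123270.
½[f(2) + f(17)] = ½[0.125000 + 0.000203542] = 0.0626018.
Integral + boundary = 0.185872.
k=1: B_{2}/(2)! × [f^{(1)}(17) − f^{(1)}(2)] = 1/12 × (-3.59191e-05 − (-0.187500)) = 0.0156220.
Running total after k=1: 0.201494.
k=2: B_{4}/(4)! × [f^{(3)}(17) − f^{(3)}(2)] = −1/720 × (-2.48575e-06 − (-0.937500)) = -0.00130208.
Running total after k=2: 0.200192.
k=3: B_{6}/(6)! × [f^{(5)}(17) − f^{(5)}(2)] = 1/30240 × (-3.61251e-07 − (-9.84375)) = 0.000325521.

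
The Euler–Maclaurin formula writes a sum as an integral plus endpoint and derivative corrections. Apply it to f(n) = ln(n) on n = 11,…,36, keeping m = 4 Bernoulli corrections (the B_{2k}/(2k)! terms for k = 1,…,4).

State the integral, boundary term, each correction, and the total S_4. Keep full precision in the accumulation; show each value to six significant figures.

S_4 ≈ 80.6153

∫_11^36 ln(x) dx evaluates to 77.6298.
Endpoint term: (f(11) + f(36))/2 = (2.39790 + 3.58352)/2 = 2.99071.
Integral + boundary = 80.6205.
Order-1 term: 1/12 · (0.0277778 − 0.0909091) = -0.00526094.
Partial sum through k=1: 80.6153.
Order-2 term: −1/720 · (4.28669e-05 − 0.00150263) = 2.02745e-06.
Partial sum through k=2: 80.6153.
Order-3 term: 1/30240 · (3.96916e-07 − 0.000149021) = -4.91482e-09.
Partial sum through k=3: 80.6153.
Order-4 term: −1/1209600 · (9.18787e-09 − 3.69474e-05) = 3.05375e-11.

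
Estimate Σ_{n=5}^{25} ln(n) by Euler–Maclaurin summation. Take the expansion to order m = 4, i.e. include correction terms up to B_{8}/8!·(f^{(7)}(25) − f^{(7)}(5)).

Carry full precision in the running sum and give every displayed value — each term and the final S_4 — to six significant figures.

S_4 ≈ 54.8256

∫_5^25 ln(x) dx evaluates to 52.4247.
Endpoint term: (f(5) + f(25))/2 = (1.60944 + 3.21888)/2 = 2.41416.
Integral + boundary = 54.8389.
Correction k=1: B_{2}/2! · (f^{(1)}(25) − f^{(1)}(5)) = 1/12 · (0.0400000 − 0.200000) = -0.0133333.
Running total after k=1: 54.8255.
Correction k=2: B_{4}/4! · (f^{(3)}(25) − f^{(3)}(5)) = −1/720 · (0.000128000 − 0.0160000) = 2.20444e-05.
Running total after k=2: 54.8256.
Correction k=3: B_{6}/6! · (f^{(5)}(25) − f^{(5)}(5)) = 1/30240 · (2.45760e-06 − 0.00768000) = -2.53887e-07.
Running total after k=3: 54.8256.
Correction k=4: B_{8}/8! · (f^{(7)}(25) − f^{(7)}(5)) = −1/1209600 · (1.17965e-07 − 0.00921600) = 7.61895e-09.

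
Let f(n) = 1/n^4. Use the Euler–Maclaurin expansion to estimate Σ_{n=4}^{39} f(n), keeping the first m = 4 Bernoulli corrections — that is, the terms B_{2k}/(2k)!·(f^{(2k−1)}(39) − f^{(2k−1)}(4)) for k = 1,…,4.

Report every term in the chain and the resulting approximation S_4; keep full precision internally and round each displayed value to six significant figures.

The integral term ∫_4^39 1/x^4 dx = 0.00520271.
½[f(4) + f(39)] = ½[0.00390625 + 4.32257e-07] = 0.00195334.
Integral + boundary = 0.00715606.
Order-1 term: 1/12 · (-4.43340e-08 − (-0.00390625)) = 0.000325517.
After k=1: 0.00748157.
Order-2 term: −1/720 · (-8.74438e-10 − (-0.00732422)) = -1.01725e-05.
After k=2: 0.00747140.
Order-3 term: 1/30240 · (-3.21950e-11 − (-0.0256348)) = 8.47711e-07.
After k=3: 0.00747225.
Order-4 term: −1/1209600 · (-1.90503e-12 − (-0.144196)) = -1.19209e-07.

S_4 ≈ 0.00747213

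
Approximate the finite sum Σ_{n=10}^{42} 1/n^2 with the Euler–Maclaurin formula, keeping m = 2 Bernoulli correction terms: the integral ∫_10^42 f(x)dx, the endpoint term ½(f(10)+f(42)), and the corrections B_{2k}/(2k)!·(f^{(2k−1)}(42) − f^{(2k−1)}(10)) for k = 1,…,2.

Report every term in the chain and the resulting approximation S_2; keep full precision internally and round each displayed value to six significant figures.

The integral term ∫_10^42 1/x^2 dx = 0.0761905.
Boundary: ½(f(10) + f(42)) = ½(0.0100000 + 0.000566893) = 0.00528345.
So far: 0.0814739.
Correction k=1: B_{2}/2! · (f^{(1)}(42) − f^{(1)}(10)) = 1/12 · (-2.69949e-05 − (-0.00200000)) = 0.000164417.
After k=1: 0.0816383.
Correction k=2: B_{4}/4! · (f^{(3)}(42) − f^{(3)}(10)) = −1/720 · (-1.83639e-07 − (-0.000240000)) = -3.33078e-07.

S_2 ≈ 0.0816380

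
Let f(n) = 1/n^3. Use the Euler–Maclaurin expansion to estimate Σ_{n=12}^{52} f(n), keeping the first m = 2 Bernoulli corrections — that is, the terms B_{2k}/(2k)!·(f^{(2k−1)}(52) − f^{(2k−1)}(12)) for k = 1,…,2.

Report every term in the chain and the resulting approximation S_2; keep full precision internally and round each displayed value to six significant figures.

S_2 ≈ 0.00359221

Integral: ∫_12^52 1/x^3 dx = 0.00328731.
Endpoint term: (f(12) + f(52))/2 = (0.000578704 + 7.11197e-06)/2 = 0.000292908.
Integral + boundary = 0.00358022.
Correction k=1: B_{2}/2! · (f^{(1)}(52) − f^{(1)}(12)) = 1/12 · (-4.10306e-07 − (-0.000144676)) = 1.20221e-05.
Partial sum through k=1: 0.00359224.
Correction k=2: B_{4}/4! · (f^{(3)}(52) − f^{(3)}(12)) = −1/720 · (-3.03481e-09 − (-2.00939e-05)) = -2.79039e-08.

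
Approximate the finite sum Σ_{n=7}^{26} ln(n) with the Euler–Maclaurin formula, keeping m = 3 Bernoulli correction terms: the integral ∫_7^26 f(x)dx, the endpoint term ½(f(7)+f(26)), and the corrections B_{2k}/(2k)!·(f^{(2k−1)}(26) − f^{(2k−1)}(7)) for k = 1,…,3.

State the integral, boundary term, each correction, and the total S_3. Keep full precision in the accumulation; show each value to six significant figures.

Integral: ∫_7^26 ln(x) dx = 52.0891.
Boundary: ½(f(7) + f(26)) = ½(1.94591 + 3.25810) = 2.60200.
Running total after boundary: 54.6911.
Order-1 term: 1/12 · (0.0384615 − 0.142857) = -0.00869963.
Running total after k=1: 54.6824.
Order-2 term: −1/720 · (0.000113792 − 0.00583090) = 7.94043e-06.
Running total after k=2: 54.6825.
Order-3 term: 1/30240 · (2.01997e-06 − 0.00142798) = -4.71546e-08.

S_3 ≈ 54.6825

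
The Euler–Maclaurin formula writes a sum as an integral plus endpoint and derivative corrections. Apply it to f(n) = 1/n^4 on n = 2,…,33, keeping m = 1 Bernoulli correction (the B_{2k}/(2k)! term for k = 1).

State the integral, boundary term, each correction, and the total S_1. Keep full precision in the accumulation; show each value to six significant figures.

The integral term ∫_2^33 1/x^4 dx = 0.0416574.
½[f(2) + f(33)] = ½[0.0625000 + 8.43226e-07] = 0.0312504.
Running total after boundary: 0.0729078.
Correction k=1: B_{2}/2! · (f^{(1)}(33) − f^{(1)}(2)) = 1/12 · (-1.02209e-07 − (-0.125000)) = 0.0104167.

S_1 ≈ 0.0833245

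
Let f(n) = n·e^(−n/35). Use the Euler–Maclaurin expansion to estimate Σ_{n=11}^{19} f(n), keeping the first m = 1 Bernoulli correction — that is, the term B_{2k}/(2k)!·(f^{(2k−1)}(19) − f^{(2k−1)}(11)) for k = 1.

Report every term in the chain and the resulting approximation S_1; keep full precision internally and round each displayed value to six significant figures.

S_1 ≈ 87.0652

The integral term ∫_11^19 x·e^(−x/35) dx = 77.5478.
Endpoint term: (f(11) + f(19))/2 = (8.03341 + 11.0406)/2 = 9.53702.
So far: 87.0848.
Order-1 term: 1/12 · (0.265639 − 0.500784) = -0.0195954.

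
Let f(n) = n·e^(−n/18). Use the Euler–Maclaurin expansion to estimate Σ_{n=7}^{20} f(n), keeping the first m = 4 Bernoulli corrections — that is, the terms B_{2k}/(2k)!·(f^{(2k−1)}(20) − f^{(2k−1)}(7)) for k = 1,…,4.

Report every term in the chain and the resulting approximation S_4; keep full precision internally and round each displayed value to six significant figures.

S_4 ≈ 85.4730

The integral term ∫_7^20 x·e^(−x/18) dx = 79.8463.
½[f(7) + f(20)] = ½[4.74467 + 6.58386] = 5.66426.
Running total after boundary: 85.5106.
Correction k=1: B_{2}/2! · (f^{(1)}(20) − f^{(1)}(7)) = 1/12 · (-0.0365770 − 0.414217) = -0.0375662.
Partial sum through k=1: 85.4730.
Correction k=2: B_{4}/4! · (f^{(3)}(20) − f^{(3)}(7)) = −1/720 · (0.00191916 − 0.00546246) = 4.92124e-06.
Partial sum through k=2: 85.4730.
Correction k=3: B_{6}/6! · (f^{(5)}(20) − f^{(5)}(7)) = 1/30240 · (1.21951e-05 − 2.97730e-05) = -5.81281e-10.
Partial sum through k=3: 85.4730.
Correction k=4: B_{8}/8! · (f^{(7)}(20) − f^{(7)}(7)) = −1/1209600 · (5.69966e-08 − 1.31749e-07) = 6.17992e-14.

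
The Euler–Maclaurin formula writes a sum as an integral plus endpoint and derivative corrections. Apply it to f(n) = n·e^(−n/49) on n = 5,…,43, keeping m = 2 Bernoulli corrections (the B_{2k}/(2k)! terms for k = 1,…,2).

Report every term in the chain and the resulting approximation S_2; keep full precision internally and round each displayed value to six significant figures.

Integral: ∫_5^43 x·e^(−x/49) dx = 514.892.
Endpoint term: (f(5) + f(43))/2 = (4.51496 + 17.8794)/2 = 11.1972.
So far: 526.090.
k=1: B_{2}/(2)! × [f^{(1)}(43) − f^{(1)}(5)] = 1/12 × (0.0509143 − 0.810851) = -0.0633280.
After k=1: 526.026.
k=2: B_{4}/(4)! × [f^{(3)}(43) − f^{(3)}(5)] = −1/720 × (0.000367561 − 0.00108989) = 1.00324e-06.

S_2 ≈ 526.026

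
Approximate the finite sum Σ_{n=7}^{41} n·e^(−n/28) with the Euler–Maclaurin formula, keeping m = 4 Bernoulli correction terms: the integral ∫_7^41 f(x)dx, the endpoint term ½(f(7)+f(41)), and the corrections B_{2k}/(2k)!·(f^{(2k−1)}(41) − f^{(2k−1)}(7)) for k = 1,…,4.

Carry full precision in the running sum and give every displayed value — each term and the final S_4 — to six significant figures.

∫_7^41 x·e^(−x/28) dx evaluates to 316.463.
Endpoint term: (f(7) + f(41))/2 = (5.45161 + 9.48097)/2 = 7.46629.
Running total after boundary: 323.929.
Correction k=1: B_{2}/2! · (f^{(1)}(41) − f^{(1)}(7)) = 1/12 · (-0.107363 − 0.584101) = -0.0576220.
After k=1: 323.872.
Correction k=2: B_{4}/4! · (f^{(3)}(41) − f^{(3)}(7)) = −1/720 · (0.000452963 − 0.00273176) = 3.16500e-06.
After k=2: 323.872.
Correction k=3: B_{6}/6! · (f^{(5)}(41) − f^{(5)}(7)) = 1/30240 · (1.33019e-06 − 6.01849e-06) = -1.55037e-10.
After k=3: 323.872.
Correction k=4: B_{8}/8! · (f^{(7)}(41) − f^{(7)}(7)) = −1/1209600 · (2.65640e-09 − 1.09089e-08) = 6.82252e-15.

S_4 ≈ 323.872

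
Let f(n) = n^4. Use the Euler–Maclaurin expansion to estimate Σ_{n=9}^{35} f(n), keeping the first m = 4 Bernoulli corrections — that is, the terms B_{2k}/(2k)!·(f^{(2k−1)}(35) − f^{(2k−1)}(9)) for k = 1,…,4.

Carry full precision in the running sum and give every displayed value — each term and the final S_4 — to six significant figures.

The integral term ∫_9^35 x^4 dx = 1.04926e+07.
Endpoint term: (f(9) + f(35))/2 = (6561.00 + 1.50062e+06)/2 = 753593.
So far: 1.12462e+07.
k=1: B_{2}/(2)! × [f^{(1)}(35) − f^{(1)}(9)] = 1/12 × (171500 − 2916.00) = 14048.7.
Running total after k=1: 1.12602e+07.
k=2: B_{4}/(4)! × [f^{(3)}(35) − f^{(3)}(9)] = −1/720 × (840.000 − 216.000) = -0.866667.
Running total after k=2: 1.12602e+07.
k=3: B_{6}/(6)! × [f^{(5)}(35) − f^{(5)}(9)] = 1/30240 × (0.00000 − 0.00000) = 0.00000.
Running total after k=3: 1.12602e+07.
k=4: B_{8}/(8)! × [f^{(7)}(35) − f^{(7)}(9)] = −1/1209600 × (0.00000 − 0.00000) = 0.00000.

S_4 ≈ 1.12602e+07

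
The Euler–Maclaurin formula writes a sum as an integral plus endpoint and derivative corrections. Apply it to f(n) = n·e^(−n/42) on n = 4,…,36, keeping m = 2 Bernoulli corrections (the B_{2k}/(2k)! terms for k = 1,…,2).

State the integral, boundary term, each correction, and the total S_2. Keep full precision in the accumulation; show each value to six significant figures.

The integral term ∫_4^36 x·e^(−x/42) dx = 366.245.
Endpoint term: (f(4) + f(36))/2 = (3.63663 + 15.2774)/2 = 9.45702.
Integral + boundary = 375.702.
Correction k=1: B_{2}/2! · (f^{(1)}(36) − f^{(1)}(4)) = 1/12 · (0.0606247 − 0.822570) = -0.0634955.
Partial sum through k=1: 375.638.
Correction k=2: B_{4}/4! · (f^{(3)}(36) − f^{(3)}(4)) = −1/720 · (0.000515516 − 0.00149710) = 1.36331e-06.

S_2 ≈ 375.638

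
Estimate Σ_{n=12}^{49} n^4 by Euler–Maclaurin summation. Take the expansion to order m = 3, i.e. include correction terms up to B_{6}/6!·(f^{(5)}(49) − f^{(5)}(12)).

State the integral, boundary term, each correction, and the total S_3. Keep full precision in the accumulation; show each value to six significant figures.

Integral: ∫_12^49 x^4 dx = 5.64453e+07.
Boundary: ½(f(12) + f(49)) = ½(20736.0 + 5.76480e+06) = 2.89277e+06.
Running total after boundary: 5.93381e+07.
Correction k=1: B_{2}/2! · (f^{(1)}(49) − f^{(1)}(12)) = 1/12 · (470596 − 6912.00) = 38640.3.
Running total after k=1: 5.93767e+07.
Correction k=2: B_{4}/4! · (f^{(3)}(49) − f^{(3)}(12)) = −1/720 · (1176.00 − 288.000) = -1.23333.
Running total after k=2: 5.93767e+07.
Correction k=3: B_{6}/6! · (f^{(5)}(49) − f^{(5)}(12)) = 1/30240 · (0.00000 − 0.00000) = 0.00000.

S_3 ≈ 5.93767e+07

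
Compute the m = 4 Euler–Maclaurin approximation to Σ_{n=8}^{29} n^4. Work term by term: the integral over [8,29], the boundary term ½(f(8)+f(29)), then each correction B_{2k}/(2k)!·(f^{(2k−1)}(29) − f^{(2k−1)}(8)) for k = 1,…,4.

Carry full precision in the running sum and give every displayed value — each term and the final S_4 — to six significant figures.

S_4 ≈ 4.45932e+06

Integral: ∫_8^29 x^4 dx = 4.09568e+06.
Boundary: ½(f(8) + f(29)) = ½(4096.00 + 707281) = 355688.
Integral + boundary = 4.45136e+06.
k=1: B_{2}/(2)! × [f^{(1)}(29) − f^{(1)}(8)] = 1/12 × (97556.0 − 2048.00) = 7959.00.
After k=1: 4.45932e+06.
k=2: B_{4}/(4)! × [f^{(3)}(29) − f^{(3)}(8)] = −1/720 × (696.000 − 192.000) = -0.700000.
After k=2: 4.45932e+06.
k=3: B_{6}/(6)! × [f^{(5)}(29) − f^{(5)}(8)] = 1/30240 × (0.00000 − 0.00000) = 0.00000.
After k=3: 4.45932e+06.
k=4: B_{8}/(8)! × [f^{(7)}(29) − f^{(7)}(8)] = −1/1209600 × (0.00000 − 0.00000) = 0.00000.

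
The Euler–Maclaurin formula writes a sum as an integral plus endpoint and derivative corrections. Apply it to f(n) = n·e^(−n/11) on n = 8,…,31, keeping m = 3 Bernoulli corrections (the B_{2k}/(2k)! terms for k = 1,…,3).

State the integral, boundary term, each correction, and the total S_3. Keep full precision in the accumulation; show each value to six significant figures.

∫_8^31 x·e^(−x/11) dx evaluates to 73.4060.
Boundary: ½(f(8) + f(31)) = ½(3.86580 + 1.85115) = 2.85847.
Running total after boundary: 76.2645.
k=1: B_{2}/(2)! × [f^{(1)}(31) − f^{(1)}(8)] = 1/12 × (-0.108572 − 0.131789) = -0.0200300.
After k=1: 76.2444.
k=2: B_{4}/(4)! × [f^{(3)}(31) − f^{(3)}(8)] = −1/720 × (8.97286e-05 − 0.00907635) = 1.24814e-05.
After k=2: 76.2444.
k=3: B_{6}/(6)! × [f^{(5)}(31) − f^{(5)}(8)] = 1/30240 × (8.89871e-06 − 0.000141021) = -4.36912e-09.

S_3 ≈ 76.2444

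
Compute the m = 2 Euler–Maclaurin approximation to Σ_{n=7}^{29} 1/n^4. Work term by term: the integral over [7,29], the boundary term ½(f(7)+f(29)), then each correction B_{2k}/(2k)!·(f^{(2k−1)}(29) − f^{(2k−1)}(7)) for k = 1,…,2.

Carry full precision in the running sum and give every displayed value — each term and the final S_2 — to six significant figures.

Integral: ∫_7^29 1/x^4 dx = 0.000958150.
Endpoint term: (f(7) + f(29))/2 = (0.000416493 + 1.41387e-06)/2 = 0.000208953.
Integral + boundary = 0.00116710.
Correction k=1: B_{2}/2! · (f^{(1)}(29) − f^{(1)}(7)) = 1/12 · (-1.95016e-07 − (-0.000237996)) = 1.98168e-05.
Running total after k=1: 0.00118692.
Correction k=2: B_{4}/4! · (f^{(3)}(29) − f^{(3)}(7)) = −1/720 · (-6.95657e-09 − (-0.000145712)) = -2.02368e-07.

S_2 ≈ 0.00118672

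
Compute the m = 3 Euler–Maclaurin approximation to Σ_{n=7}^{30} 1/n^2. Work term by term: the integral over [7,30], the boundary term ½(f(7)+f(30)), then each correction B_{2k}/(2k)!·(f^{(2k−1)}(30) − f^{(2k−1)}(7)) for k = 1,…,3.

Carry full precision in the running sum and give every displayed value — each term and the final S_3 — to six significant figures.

Integral: ∫_7^30 1/x^2 dx = 0.109524.
½[f(7) + f(30)] = ½[0.0204082 + 0.00111111] = 0.0107596.
So far: 0.120283.
Order-1 term: 1/12 · (-7.40741e-05 − (-0.00583090)) = 0.000479736.
Running total after k=1: 0.120763.
Order-2 term: −1/720 · (-9.87654e-07 − (-0.00142798)) = -1.98193e-06.
Running total after k=2: 0.120761.
Order-3 term: 1/30240 · (-3.29218e-08 − (-0.000874271)) = 2.89100e-08.

S_3 ≈ 0.120761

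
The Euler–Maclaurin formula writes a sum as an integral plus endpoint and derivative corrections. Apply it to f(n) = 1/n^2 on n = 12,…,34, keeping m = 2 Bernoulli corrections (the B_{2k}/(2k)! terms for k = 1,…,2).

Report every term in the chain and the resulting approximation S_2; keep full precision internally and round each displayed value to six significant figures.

S_2 ≈ 0.0579184

∫_12^34 1/x^2 dx evaluates to 0.0539216.
Endpoint term: (f(12) + f(34))/2 = (0.00694444 + 0.000865052)/2 = 0.00390475.
So far: 0.0578263.
Order-1 term: 1/12 · (-5.08854e-05 − (-0.00115741)) = 9.22102e-05.
Running total after k=1: 0.0579185.
Order-2 term: −1/720 · (-5.28222e-07 − (-9.64506e-05)) = -1.33226e-07.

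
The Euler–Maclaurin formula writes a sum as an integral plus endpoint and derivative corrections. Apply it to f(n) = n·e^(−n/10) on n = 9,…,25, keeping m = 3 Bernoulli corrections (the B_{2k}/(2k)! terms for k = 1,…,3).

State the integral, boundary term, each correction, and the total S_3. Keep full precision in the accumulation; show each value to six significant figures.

Integral: ∫_9^25 x·e^(−x/10) dx = 48.5185.
Endpoint term: (f(9) + f(25))/2 = (3.65913 + 2.05212)/2 = 2.85563.
Integral + boundary = 51.3741.
k=1: B_{2}/(2)! × [f^{(1)}(25) − f^{(1)}(9)] = 1/12 × (-0.123127 − 0.0406570) = -0.0136487.
Running total after k=1: 51.3605.
k=2: B_{4}/(4)! × [f^{(3)}(25) − f^{(3)}(9)] = −1/720 × (0.000410425 − 0.00853796) = 1.12882e-05.
Running total after k=2: 51.3605.
k=3: B_{6}/(6)! × [f^{(5)}(25) − f^{(5)}(9)] = 1/30240 × (2.05212e-05 − 0.000166694) = -4.83374e-09.

S_3 ≈ 51.3605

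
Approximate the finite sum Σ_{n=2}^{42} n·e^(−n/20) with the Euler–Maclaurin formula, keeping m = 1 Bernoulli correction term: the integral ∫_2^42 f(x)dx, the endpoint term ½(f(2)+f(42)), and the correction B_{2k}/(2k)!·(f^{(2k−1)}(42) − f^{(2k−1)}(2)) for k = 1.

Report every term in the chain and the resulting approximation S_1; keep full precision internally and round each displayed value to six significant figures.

S_1 ≈ 249.680

The integral term ∫_2^42 x·e^(−x/20) dx = 246.282.
Endpoint term: (f(2) + f(42))/2 = (1.80967 + 5.14317)/2 = 3.47642.
Running total after boundary: 249.759.
Order-1 term: 1/12 · (-0.134702 − 0.814354) = -0.0790880.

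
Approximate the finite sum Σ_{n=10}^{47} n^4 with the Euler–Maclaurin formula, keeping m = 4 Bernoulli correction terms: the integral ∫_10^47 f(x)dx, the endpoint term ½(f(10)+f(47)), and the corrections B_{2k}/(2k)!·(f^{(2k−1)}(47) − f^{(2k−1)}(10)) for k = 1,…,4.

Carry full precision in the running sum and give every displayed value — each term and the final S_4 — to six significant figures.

S_4 ≈ 4.83281e+07

The integral term ∫_10^47 x^4 dx = 4.58490e+07.
½[f(10) + f(47)] = ½[10000.0 + 4.87968e+06] = 2.44484e+06.
Running total after boundary: 4.82938e+07.
Correction k=1: B_{2}/2! · (f^{(1)}(47) − f^{(1)}(10)) = 1/12 · (415292 − 4000.00) = 34274.3.
Running total after k=1: 4.83281e+07.
Correction k=2: B_{4}/4! · (f^{(3)}(47) − f^{(3)}(10)) = −1/720 · (1128.00 − 240.000) = -1.23333.
Running total after k=2: 4.83281e+07.
Correction k=3: B_{6}/6! · (f^{(5)}(47) − f^{(5)}(10)) = 1/30240 · (0.00000 − 0.00000) = 0.00000.
Running total after k=3: 4.83281e+07.
Correction k=4: B_{8}/8! · (f^{(7)}(47) − f^{(7)}(10)) = −1/1209600 · (0.00000 − 0.00000) = 0.00000.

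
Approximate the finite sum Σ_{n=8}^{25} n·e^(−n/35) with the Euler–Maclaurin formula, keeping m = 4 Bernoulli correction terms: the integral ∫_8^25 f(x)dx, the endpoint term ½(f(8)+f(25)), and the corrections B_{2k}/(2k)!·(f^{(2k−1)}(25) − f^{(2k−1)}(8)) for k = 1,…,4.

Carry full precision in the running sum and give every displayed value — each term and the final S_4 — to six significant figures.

The integral term ∫_8^25 x·e^(−x/35) dx = 169.445.
½[f(8) + f(25)] = ½[6.36536 + 12.2385] = 9.30195.
Integral + boundary = 178.747.
Order-1 term: 1/12 · (0.139869 − 0.613802) = -0.0394944.
Running total after k=1: 178.708.
Order-2 term: −1/720 · (0.000913431 − 0.00180012) = 1.23151e-06.
Running total after k=2: 178.708.
Order-3 term: 1/30240 · (1.39811e-06 − 2.52993e-06) = -3.74281e-11.
Running total after k=3: 178.708.
Order-4 term: −1/1209600 · (1.67393e-09 − 2.93093e-09) = 1.03919e-15.

S_4 ≈ 178.708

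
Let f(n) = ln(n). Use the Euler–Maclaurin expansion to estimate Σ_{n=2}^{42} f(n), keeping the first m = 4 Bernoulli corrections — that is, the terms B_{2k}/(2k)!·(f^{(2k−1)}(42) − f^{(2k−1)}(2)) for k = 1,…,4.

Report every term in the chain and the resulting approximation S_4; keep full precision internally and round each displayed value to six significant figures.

S_4 ≈ 117.772

Integral: ∫_2^42 ln(x) dx = 115.596.
Endpoint term: (f(2) + f(42))/2 = (0.693147 + 3.73767)/2 = 2.21541.
Running total after boundary: 117.811.
Correction k=1: B_{2}/2! · (f^{(1)}(42) − f^{(1)}(2)) = 1/12 · (0.0238095 − 0.500000) = -0.0396825.
Partial sum through k=1: 117.772.
Correction k=2: B_{4}/4! · (f^{(3)}(42) − f^{(3)}(2)) = −1/720 · (2.69949e-05 − 0.250000) = 0.000347185.
Partial sum through k=2: 117.772.
Correction k=3: B_{6}/6! · (f^{(5)}(42) − f^{(5)}(2)) = 1/30240 · (1.83639e-07 − 0.750000) = -2.48016e-05.
Partial sum through k=3: 117.772.
Correction k=4: B_{8}/8! · (f^{(7)}(42) − f^{(7)}(2)) = −1/1209600 · (3.12311e-09 − 5.62500) = 4.65030e-06.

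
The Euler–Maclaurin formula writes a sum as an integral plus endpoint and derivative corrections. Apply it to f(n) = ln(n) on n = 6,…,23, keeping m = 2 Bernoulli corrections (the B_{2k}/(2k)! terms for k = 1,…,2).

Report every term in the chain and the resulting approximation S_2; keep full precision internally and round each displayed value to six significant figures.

S_2 ≈ 46.8192

∫_6^23 ln(x) dx evaluates to 44.3658.
Boundary: ½(f(6) + f(23)) = ½(1.79176 + 3.13549) = 2.46363.
So far: 46.8294.
Correction k=1: B_{2}/2! · (f^{(1)}(23) − f^{(1)}(6)) = 1/12 · (0.0434783 − 0.166667) = -0.0102657.
Running total after k=1: 46.8192.
Correction k=2: B_{4}/4! · (f^{(3)}(23) − f^{(3)}(6)) = −1/720 · (0.000164379 − 0.00925926) = 1.26318e-05.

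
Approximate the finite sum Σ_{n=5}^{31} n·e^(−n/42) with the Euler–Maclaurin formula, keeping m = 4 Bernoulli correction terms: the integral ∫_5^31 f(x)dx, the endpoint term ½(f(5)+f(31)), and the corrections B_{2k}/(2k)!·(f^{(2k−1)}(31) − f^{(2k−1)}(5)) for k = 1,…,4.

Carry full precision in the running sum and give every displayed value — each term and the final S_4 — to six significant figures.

S_4 ≈ 296.403

Integral: ∫_5^31 x·e^(−x/42) dx = 286.829.
½[f(5) + f(31)] = ½[4.43883 + 14.8187] = 9.62878.
Integral + boundary = 296.458.
Order-1 term: 1/12 · (0.125197 − 0.782079) = -0.0547402.
After k=1: 296.403.
Order-2 term: −1/720 · (0.000612950 − 0.00144989) = 1.16242e-06.
After k=2: 296.403.
Order-3 term: 1/30240 · (6.54720e-07 − 1.39253e-06) = -2.43986e-11.
After k=3: 296.403.
Order-4 term: −1/1209600 · (5.45331e-10 − 1.11289e-09) = 4.69210e-16.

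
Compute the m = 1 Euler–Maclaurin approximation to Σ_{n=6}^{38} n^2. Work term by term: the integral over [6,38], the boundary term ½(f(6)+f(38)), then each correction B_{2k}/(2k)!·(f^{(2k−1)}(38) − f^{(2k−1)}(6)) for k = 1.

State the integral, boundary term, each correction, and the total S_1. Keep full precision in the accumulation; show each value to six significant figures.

S_1 ≈ 18964.0

∫_6^38 x^2 dx evaluates to 18218.7.
½[f(6) + f(38)] = ½[36.0000 + 1444.00] = 740.000.
So far: 18958.7.
k=1: B_{2}/(2)! × [f^{(1)}(38) − f^{(1)}(6)] = 1/12 × (76.0000 − 12.0000) = 5.33333.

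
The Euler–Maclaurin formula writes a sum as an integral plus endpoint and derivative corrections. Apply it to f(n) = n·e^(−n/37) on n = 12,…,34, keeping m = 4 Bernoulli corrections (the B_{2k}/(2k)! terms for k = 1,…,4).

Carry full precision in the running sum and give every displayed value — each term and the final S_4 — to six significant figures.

∫_12^34 x·e^(−x/37) dx evaluates to 262.786.
Boundary: ½(f(12) + f(34)) = ½(8.67619 + 13.5643) = 11.1202.
Running total after boundary: 273.906.
Correction k=1: B_{2}/2! · (f^{(1)}(34) − f^{(1)}(12)) = 1/12 · (0.0323473 − 0.488524) = -0.0380147.
Running total after k=1: 273.868.
Correction k=2: B_{4}/4! · (f^{(3)}(34) − f^{(3)}(12)) = −1/720 · (0.000606463 − 0.00141312) = 1.12035e-06.
Running total after k=2: 273.868.
Correction k=3: B_{6}/6! · (f^{(5)}(34) − f^{(5)}(12)) = 1/30240 · (8.68734e-07 − 1.80379e-06) = -3.09211e-11.
Running total after k=3: 273.868.
Correction k=4: B_{8}/8! · (f^{(7)}(34) − f^{(7)}(12)) = −1/1209600 · (9.45560e-10 − 1.88119e-09) = 7.73504e-16.

S_4 ≈ 273.868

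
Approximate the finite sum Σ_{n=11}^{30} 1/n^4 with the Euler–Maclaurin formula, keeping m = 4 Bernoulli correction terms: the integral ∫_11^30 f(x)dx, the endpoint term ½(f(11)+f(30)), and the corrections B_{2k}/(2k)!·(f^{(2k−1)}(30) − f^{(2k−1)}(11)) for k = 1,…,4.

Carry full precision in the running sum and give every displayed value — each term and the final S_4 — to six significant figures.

S_4 ≈ 0.000274908

Integral: ∫_11^30 1/x^4 dx = 0.000238093.
Endpoint term: (f(11) + f(30))/2 = (6.83013e-05 + 1.23457e-06)/2 = 3.47680e-05.
Running total after boundary: 0.000272861.
Correction k=1: B_{2}/2! · (f^{(1)}(30) − f^{(1)}(11)) = 1/12 · (-1.64609e-07 − (-2.48369e-05)) = 2.05602e-06.
Running total after k=1: 0.000274917.
Correction k=2: B_{4}/4! · (f^{(3)}(30) − f^{(3)}(11)) = −1/720 · (-5.48697e-09 − (-6.15790e-06)) = -8.54501e-09.
Running total after k=2: 0.000274908.
Correction k=3: B_{6}/6! · (f^{(5)}(30) − f^{(5)}(11)) = 1/30240 · (-3.41411e-10 − (-2.84994e-06)) = 9.42326e-11.
Running total after k=3: 0.000274908.
Correction k=4: B_{8}/8! · (f^{(7)}(30) − f^{(7)}(11)) = −1/1209600 · (-3.41411e-11 − (-2.11979e-06)) = -1.75244e-12.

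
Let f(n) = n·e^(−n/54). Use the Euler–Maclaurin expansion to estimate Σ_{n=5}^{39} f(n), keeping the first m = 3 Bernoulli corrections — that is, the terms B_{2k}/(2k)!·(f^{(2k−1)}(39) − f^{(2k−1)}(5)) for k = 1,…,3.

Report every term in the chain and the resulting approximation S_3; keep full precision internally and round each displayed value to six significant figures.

Integral: ∫_5^39 x·e^(−x/54) dx = 465.202.
½[f(5) + f(39)] = ½[4.55782 + 18.9412] = 11.7495.
So far: 476.951.
k=1: B_{2}/(2)! × [f^{(1)}(39) − f^{(1)}(5)] = 1/12 × (0.134909 − 0.827161) = -0.0576877.
Partial sum through k=1: 476.894.
k=2: B_{4}/(4)! × [f^{(3)}(39) − f^{(3)}(5)] = −1/720 × (0.000379373 − 0.000908879) = 7.35424e-07.
Partial sum through k=2: 476.894.
k=3: B_{6}/(6)! × [f^{(5)}(39) − f^{(5)}(5)] = 1/30240 × (2.44335e-07 − 5.26096e-07) = -9.31747e-12.

S_3 ≈ 476.894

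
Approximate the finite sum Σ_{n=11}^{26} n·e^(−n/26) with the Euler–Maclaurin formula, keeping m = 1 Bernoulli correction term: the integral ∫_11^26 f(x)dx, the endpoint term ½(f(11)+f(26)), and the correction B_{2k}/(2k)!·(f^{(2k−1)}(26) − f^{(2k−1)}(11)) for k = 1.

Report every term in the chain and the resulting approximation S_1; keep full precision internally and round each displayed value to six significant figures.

Integral: ∫_11^26 x·e^(−x/26) dx = 132.764.
½[f(11) + f(26)] = ½[7.20531 + 9.56487] = 8.38509.
Integral + boundary = 141.149.
k=1: B_{2}/(2)! × [f^{(1)}(26) − f^{(1)}(11)] = 1/12 × (0.00000 − 0.377901) = -0.0314917.

S_1 ≈ 141.118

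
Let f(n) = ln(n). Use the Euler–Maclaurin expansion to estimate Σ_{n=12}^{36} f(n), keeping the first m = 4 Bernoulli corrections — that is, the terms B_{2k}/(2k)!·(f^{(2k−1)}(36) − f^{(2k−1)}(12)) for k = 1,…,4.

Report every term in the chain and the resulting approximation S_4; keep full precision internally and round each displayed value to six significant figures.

The integral term ∫_12^36 ln(x) dx = 75.1878.
Endpoint term: (f(12) + f(36))/2 = (2.48491 + 3.58352)/2 = 3.03421.
Running total after boundary: 78.2220.
Order-1 term: 1/12 · (0.0277778 − 0.0833333) = -0.00462963.
After k=1: 78.2174.
Order-2 term: −1/720 · (4.28669e-05 − 0.00115741) = 1.54797e-06.
After k=2: 78.2174.
Order-3 term: 1/30240 · (3.96916e-07 − 9.64506e-05) = -3.17638e-09.
After k=3: 78.2174.
Order-4 term: −1/1209600 · (9.18787e-09 − 2.00939e-05) = 1.66044e-11.

S_4 ≈ 78.2174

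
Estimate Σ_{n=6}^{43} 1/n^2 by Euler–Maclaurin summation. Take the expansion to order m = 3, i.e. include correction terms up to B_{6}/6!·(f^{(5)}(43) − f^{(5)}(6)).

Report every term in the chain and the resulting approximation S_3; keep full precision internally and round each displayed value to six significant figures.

∫_6^43 1/x^2 dx evaluates to 0.143411.
½[f(6) + f(43)] = ½[0.0277778 + 0.000540833] = 0.0141593.
So far: 0.157570.
Correction k=1: B_{2}/2! · (f^{(1)}(43) − f^{(1)}(6)) = 1/12 · (-2.51550e-05 − (-0.00925926)) = 0.000769509.
Running total after k=1: 0.158340.
Correction k=2: B_{4}/4! · (f^{(3)}(43) − f^{(3)}(6)) = −1/720 · (-1.63256e-07 − (-0.00308642)) = -4.28647e-06.
Running total after k=2: 0.158335.
Correction k=3: B_{6}/6! · (f^{(5)}(43) − f^{(5)}(6)) = 1/30240 · (-2.64883e-09 − (-0.00257202)) = 8.50534e-08.

S_3 ≈ 0.158335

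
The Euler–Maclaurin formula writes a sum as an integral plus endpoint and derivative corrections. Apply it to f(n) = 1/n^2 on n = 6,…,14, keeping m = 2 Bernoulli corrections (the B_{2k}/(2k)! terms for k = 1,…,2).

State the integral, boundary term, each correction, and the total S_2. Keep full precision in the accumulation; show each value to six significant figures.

S_2 ≈ 0.112385

∫_6^14 1/x^2 dx evaluates to 0.0952381.
Boundary: ½(f(6) + f(14)) = ½(0.0277778 + 0.00510204) = 0.0164399.
Running total after boundary: 0.111678.
Order-1 term: 1/12 · (-0.000728863 − (-0.00925926)) = 0.000710866.
Partial sum through k=1: 0.112389.
Order-2 term: −1/720 · (-4.46243e-05 − (-0.00308642)) = -4.22472e-06.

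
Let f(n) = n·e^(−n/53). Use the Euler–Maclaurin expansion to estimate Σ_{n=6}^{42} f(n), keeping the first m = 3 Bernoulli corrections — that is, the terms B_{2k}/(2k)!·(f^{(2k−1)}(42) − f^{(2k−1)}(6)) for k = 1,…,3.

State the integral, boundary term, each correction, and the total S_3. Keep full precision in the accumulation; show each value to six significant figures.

S_3 ≈ 524.920

The integral term ∫_6^42 x·e^(−x/53) dx = 512.792.
½[f(6) + f(42)] = ½[5.35779 + 19.0148] = 12.1863.
Integral + boundary = 524.978.
Order-1 term: 1/12 · (0.0939634 − 0.791875) = -0.0581593.
Running total after k=1: 524.920.
Order-2 term: −1/720 · (0.000355795 − 0.000917695) = 7.80416e-07.
Running total after k=2: 524.920.
Order-3 term: 1/30240 · (2.41417e-07 − 5.53038e-07) = -1.03049e-11.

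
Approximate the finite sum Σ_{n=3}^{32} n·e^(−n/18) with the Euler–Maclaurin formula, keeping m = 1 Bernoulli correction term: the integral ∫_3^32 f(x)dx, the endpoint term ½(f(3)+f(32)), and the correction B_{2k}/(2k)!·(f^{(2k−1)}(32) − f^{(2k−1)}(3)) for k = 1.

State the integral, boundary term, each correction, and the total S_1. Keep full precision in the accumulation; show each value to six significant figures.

∫_3^32 x·e^(−x/18) dx evaluates to 167.858.
Endpoint term: (f(3) + f(32))/2 = (2.53945 + 5.40843)/2 = 3.97394.
Integral + boundary = 171.832.
Correction k=1: B_{2}/2! · (f^{(1)}(32) − f^{(1)}(3)) = 1/12 · (-0.131455 − 0.705401) = -0.0697380.

S_1 ≈ 171.762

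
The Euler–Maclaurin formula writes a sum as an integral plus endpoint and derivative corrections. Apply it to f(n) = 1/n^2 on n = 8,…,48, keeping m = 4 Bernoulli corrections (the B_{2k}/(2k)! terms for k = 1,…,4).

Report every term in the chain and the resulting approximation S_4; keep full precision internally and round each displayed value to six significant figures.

∫_8^48 1/x^2 dx evaluates to 0.104167.
Endpoint term: (f(8) + f(48))/2 = (0.0156250 + 0.000434028)/2 = 0.00802951.
Running total after boundary: 0.112196.
Correction k=1: B_{2}/2! · (f^{(1)}(48) − f^{(1)}(8)) = 1/12 · (-1.80845e-05 − (-0.00390625)) = 0.000324014.
After k=1: 0.112520.
Correction k=2: B_{4}/4! · (f^{(3)}(48) − f^{(3)}(8)) = −1/720 · (-9.41901e-08 − (-0.000732422)) = -1.01712e-06.
After k=2: 0.112519.
Correction k=3: B_{6}/6! · (f^{(5)}(48) − f^{(5)}(8)) = 1/30240 · (-1.22643e-09 − (-0.000343323)) = 1.13532e-08.
After k=3: 0.112519.
Correction k=4: B_{8}/8! · (f^{(7)}(48) − f^{(7)}(8)) = −1/1209600 · (-2.98091e-11 − (-0.000300407)) = -2.48353e-10.

S_4 ≈ 0.112519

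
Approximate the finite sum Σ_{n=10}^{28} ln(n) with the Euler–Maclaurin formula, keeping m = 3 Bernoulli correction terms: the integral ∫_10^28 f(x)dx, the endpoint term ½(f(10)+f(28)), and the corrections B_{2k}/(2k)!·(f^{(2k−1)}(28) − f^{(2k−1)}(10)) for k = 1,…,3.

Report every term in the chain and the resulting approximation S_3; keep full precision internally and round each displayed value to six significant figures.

Integral: ∫_10^28 ln(x) dx = 52.2759.
½[f(10) + f(28)] = ½[2.30259 + 3.33220] = 2.81739.
Running total after boundary: 55.0933.
Correction k=1: B_{2}/2! · (f^{(1)}(28) − f^{(1)}(10)) = 1/12 · (0.0357143 − 0.100000) = -0.00535714.
Running total after k=1: 55.0879.
Correction k=2: B_{4}/4! · (f^{(3)}(28) − f^{(3)}(10)) = −1/720 · (9.11079e-05 − 0.00200000) = 2.65124e-06.
Running total after k=2: 55.0879.
Correction k=3: B_{6}/6! · (f^{(5)}(28) − f^{(5)}(10)) = 1/30240 · (1.39451e-06 − 0.000240000) = -7.89039e-09.

S_3 ≈ 55.0879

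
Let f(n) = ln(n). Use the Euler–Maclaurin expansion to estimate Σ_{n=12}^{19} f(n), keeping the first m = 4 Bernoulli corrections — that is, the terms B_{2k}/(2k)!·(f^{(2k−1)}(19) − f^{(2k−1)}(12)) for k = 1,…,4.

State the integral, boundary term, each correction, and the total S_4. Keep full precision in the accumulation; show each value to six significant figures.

S_4 ≈ 21.8376

∫_12^19 ln(x) dx evaluates to 19.1255.
½[f(12) + f(19)] = ½[2.48491 + 2.94444] = 2.71467.
So far: 21.8401.
Order-1 term: 1/12 · (0.0526316 − 0.0833333) = -0.00255848.
Running total after k=1: 21.8376.
Order-2 term: −1/720 · (0.000291588 − 0.00115741) = 1.20253e-06.
Running total after k=2: 21.8376.
Order-3 term: 1/30240 · (9.69267e-06 − 9.64506e-05) = -2.86898e-09.
Running total after k=3: 21.8376.
Order-4 term: −1/1209600 · (8.05485e-07 − 2.00939e-05) = 1.59461e-11.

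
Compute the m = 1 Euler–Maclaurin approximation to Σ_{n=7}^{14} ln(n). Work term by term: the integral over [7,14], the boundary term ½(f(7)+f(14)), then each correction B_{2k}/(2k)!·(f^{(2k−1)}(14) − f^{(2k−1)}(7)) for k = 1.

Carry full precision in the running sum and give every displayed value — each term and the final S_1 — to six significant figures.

The integral term ∫_7^14 ln(x) dx = 16.3254.
½[f(7) + f(14)] = ½[1.94591 + 2.63906] = 2.29248.
Running total after boundary: 18.6179.
Correction k=1: B_{2}/2! · (f^{(1)}(14) − f^{(1)}(7)) = 1/12 · (0.0714286 − 0.142857) = -0.00595238.

S_1 ≈ 18.6120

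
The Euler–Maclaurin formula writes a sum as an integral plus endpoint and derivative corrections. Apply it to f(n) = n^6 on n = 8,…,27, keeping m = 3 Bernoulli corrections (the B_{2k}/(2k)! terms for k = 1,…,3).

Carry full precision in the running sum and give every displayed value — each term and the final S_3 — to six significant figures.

∫_8^27 x^6 dx evaluates to 1.49404e+09.
Boundary: ½(f(8) + f(27)) = ½(262144 + 3.87420e+08) = 1.93841e+08.
Running total after boundary: 1.68788e+09.
k=1: B_{2}/(2)! × [f^{(1)}(27) − f^{(1)}(8)] = 1/12 × (8.60934e+07 − 196608) = 7.15807e+06.
After k=1: 1.69504e+09.
k=2: B_{4}/(4)! × [f^{(3)}(27) − f^{(3)}(8)] = −1/720 × (2.36196e+06 − 61440.0) = -3195.17.
After k=2: 1.69503e+09.
k=3: B_{6}/(6)! × [f^{(5)}(27) − f^{(5)}(8)] = 1/30240 × (19440.0 − 5760.00) = 0.452381.

S_3 ≈ 1.69503e+09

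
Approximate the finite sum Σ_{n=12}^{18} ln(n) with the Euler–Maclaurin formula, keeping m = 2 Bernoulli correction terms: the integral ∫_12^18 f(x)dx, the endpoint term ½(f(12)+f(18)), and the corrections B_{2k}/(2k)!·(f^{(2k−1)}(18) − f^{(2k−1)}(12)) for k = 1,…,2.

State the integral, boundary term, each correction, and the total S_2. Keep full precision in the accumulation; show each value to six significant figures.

∫_12^18 ln(x) dx evaluates to 16.2078.
½[f(12) + f(18)] = ½[2.48491 + 2.89037] = 2.68764.
Running total after boundary: 18.8955.
k=1: B_{2}/(2)! × [f^{(1)}(18) − f^{(1)}(12)] = 1/12 × (0.0555556 − 0.0833333) = -0.00231481.
Running total after k=1: 18.8931.
k=2: B_{4}/(4)! × [f^{(3)}(18) − f^{(3)}(12)] = −1/720 × (0.000342936 − 0.00115741) = 1.13121e-06.

S_2 ≈ 18.8931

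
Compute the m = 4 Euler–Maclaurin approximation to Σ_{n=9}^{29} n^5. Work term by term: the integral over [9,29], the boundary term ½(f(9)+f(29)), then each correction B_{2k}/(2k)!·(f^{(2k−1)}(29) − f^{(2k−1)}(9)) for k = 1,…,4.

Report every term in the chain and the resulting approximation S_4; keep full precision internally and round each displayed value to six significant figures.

∫_9^29 x^5 dx evaluates to 9.90486e+07.
Endpoint term: (f(9) + f(29))/2 = (59049.0 + 2.05111e+07)/2 = 1.02851e+07.
So far: 1.09334e+08.
Correction k=1: B_{2}/2! · (f^{(1)}(29) − f^{(1)}(9)) = 1/12 · (3.53640e+06 − 32805.0) = 291967.
After k=1: 1.09626e+08.
Correction k=2: B_{4}/4! · (f^{(3)}(29) − f^{(3)}(9)) = −1/720 · (50460.0 − 4860.00) = -63.3333.
After k=2: 1.09626e+08.
Correction k=3: B_{6}/6! · (f^{(5)}(29) − f^{(5)}(9)) = 1/30240 · (120.000 − 120.000) = 0.00000.
After k=3: 1.09626e+08.
Correction k=4: B_{8}/8! · (f^{(7)}(29) − f^{(7)}(9)) = −1/1209600 · (0.00000 − 0.00000) = 0.00000.

S_4 ≈ 1.09626e+08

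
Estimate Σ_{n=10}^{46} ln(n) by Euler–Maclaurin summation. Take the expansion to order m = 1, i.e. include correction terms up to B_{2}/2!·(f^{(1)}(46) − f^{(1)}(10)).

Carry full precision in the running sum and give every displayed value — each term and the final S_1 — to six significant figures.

Integral: ∫_10^46 ln(x) dx = 117.092.
Boundary: ½(f(10) + f(46)) = ½(2.30259 + 3.82864) = 3.06561.
Running total after boundary: 120.157.
k=1: B_{2}/(2)! × [f^{(1)}(46) − f^{(1)}(10)] = 1/12 × (0.0217391 − 0.100000) = -0.00652174.

S_1 ≈ 120.151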